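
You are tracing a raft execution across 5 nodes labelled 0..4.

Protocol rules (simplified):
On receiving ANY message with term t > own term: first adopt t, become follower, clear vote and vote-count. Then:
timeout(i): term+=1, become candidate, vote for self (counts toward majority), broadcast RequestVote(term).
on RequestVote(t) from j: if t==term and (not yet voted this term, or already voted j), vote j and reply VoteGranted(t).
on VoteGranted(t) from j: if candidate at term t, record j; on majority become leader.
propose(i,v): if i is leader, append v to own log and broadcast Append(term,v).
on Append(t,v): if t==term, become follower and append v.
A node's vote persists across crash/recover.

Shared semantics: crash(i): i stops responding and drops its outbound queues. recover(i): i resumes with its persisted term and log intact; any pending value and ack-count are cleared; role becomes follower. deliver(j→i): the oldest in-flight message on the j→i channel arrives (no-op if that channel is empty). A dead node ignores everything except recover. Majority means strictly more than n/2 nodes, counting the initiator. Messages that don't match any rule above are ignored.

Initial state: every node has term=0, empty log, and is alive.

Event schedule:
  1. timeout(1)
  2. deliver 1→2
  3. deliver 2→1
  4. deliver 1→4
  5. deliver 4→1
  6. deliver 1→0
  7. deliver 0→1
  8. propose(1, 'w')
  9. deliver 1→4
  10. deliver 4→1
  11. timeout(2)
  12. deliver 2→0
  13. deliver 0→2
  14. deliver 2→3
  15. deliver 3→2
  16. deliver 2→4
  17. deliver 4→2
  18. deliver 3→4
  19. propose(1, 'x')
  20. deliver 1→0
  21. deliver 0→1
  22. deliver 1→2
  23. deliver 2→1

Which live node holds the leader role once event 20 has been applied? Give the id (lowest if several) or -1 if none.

[1] timeout(1) → N1(cand t1 [-])
[2] deliver 1→2 → N2(foll t1 [-])
[3] deliver 2→1 → ∅
[4] deliver 1→4 → N4(foll t1 [-])
[5] deliver 4→1 → N1(lead t1 [-])
[6] deliver 1→0 → N0(foll t1 [-])
[7] deliver 0→1 → ∅
[8] propose(1,'w') → N1(lead t1 [w])
[9] deliver 1→4 → N4(foll t1 [w])
[10] deliver 4→1 → ∅
[11] timeout(2) → N2(cand t2 [-])
[12] deliver 2→0 → N0(foll t2 [-])
[13] deliver 0→2 → ∅
[14] deliver 2→3 → N3(foll t2 [-])
[15] deliver 3→2 → N2(lead t2 [-])
[16] deliver 2→4 → N4(foll t2 [w])
[17] deliver 4→2 → ∅
[18] deliver 3→4 → ∅
[19] propose(1,'x') → N1(lead t1 [w,x])
[20] deliver 1→0 → ∅

1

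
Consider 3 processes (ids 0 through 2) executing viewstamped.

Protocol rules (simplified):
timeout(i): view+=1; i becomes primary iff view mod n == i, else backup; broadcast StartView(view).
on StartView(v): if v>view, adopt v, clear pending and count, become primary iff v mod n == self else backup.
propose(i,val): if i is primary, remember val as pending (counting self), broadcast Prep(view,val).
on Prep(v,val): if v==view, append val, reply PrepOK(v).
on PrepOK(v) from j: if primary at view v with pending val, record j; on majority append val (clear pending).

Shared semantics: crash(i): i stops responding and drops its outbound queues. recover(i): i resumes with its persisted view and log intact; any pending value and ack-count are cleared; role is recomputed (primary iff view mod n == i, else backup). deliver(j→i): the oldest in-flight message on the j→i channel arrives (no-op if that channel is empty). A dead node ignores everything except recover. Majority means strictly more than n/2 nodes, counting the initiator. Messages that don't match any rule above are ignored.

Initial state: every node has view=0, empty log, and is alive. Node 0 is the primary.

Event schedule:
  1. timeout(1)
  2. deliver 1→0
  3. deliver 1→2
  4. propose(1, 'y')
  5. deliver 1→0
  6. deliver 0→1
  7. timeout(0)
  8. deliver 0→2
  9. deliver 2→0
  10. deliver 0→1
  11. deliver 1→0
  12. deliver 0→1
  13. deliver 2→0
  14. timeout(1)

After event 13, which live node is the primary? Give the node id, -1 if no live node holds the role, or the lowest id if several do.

2

e1 timeout(1): 1[prim,v=1,-]
e2 deliver 1→0: 0[back,v=1,-]
e3 deliver 1→2: 2[back,v=1,-]
e4 propose(1,'y'): ·
e5 deliver 1→0: 0[back,v=1,y]
e6 deliver 0→1: 1[prim,v=1,y]
e7 timeout(0): 0[back,v=2,y]
e8 deliver 0→2: 2[prim,v=2,-]
e9 deliver 2→0: ·
e10 deliver 0→1: 1[back,v=2,y]
e11 deliver 1→0: ·
e12 deliver 0→1: ·
e13 deliver 2→0: ·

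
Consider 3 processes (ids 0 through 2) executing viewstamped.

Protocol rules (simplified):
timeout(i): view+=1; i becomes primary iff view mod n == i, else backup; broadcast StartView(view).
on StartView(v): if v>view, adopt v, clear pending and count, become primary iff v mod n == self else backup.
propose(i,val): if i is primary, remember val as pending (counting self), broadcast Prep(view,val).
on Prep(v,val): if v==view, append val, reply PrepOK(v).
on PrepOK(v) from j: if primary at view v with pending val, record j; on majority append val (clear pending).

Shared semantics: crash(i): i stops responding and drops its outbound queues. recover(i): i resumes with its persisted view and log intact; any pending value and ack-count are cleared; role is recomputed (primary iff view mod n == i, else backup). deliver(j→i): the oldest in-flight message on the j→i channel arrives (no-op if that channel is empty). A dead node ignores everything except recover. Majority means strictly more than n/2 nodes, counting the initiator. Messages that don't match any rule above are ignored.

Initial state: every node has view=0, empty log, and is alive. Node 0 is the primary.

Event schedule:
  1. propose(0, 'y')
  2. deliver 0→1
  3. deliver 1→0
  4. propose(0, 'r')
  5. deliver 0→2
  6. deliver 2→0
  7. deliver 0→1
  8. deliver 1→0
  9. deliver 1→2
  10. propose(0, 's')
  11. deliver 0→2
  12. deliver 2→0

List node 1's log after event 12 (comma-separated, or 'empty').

1. propose(0,'y'):  nop
2. deliver 0→1:  <1:back v0 y>
3. deliver 1→0:  <0:prim v0 y>
4. propose(0,'r'):  nop
5. deliver 0→2:  <2:back v0 y>
6. deliver 2→0:  <0:prim v0 y,r>
7. deliver 0→1:  <1:back v0 y,r>
8. deliver 1→0:  nop
9. deliver 1→2:  nop
10. propose(0,'s'):  nop
11. deliver 0→2:  <2:back v0 y,r>
12. deliver 2→0:  <0:prim v0 y,r,s>

y,r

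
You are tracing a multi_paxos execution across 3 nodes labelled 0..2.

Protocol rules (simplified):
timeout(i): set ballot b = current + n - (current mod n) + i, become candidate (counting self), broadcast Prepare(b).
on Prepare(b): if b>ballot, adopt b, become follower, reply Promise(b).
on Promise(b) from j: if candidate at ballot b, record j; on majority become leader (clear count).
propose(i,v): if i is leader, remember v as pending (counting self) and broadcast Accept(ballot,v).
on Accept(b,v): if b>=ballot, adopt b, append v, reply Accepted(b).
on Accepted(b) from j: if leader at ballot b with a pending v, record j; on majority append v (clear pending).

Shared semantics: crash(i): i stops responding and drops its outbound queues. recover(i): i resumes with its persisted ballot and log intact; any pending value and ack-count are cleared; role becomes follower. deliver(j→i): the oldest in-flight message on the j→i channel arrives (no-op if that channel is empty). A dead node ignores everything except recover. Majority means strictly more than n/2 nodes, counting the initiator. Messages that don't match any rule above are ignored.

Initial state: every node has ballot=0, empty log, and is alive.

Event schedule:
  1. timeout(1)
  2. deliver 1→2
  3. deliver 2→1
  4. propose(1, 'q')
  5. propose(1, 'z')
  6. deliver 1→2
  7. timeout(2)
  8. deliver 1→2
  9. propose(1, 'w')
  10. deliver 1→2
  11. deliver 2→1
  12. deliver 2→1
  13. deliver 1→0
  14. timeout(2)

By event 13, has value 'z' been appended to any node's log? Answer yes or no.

no

after 1 — timeout(1): n1:cand/b4/[-]
after 2 — deliver 1→2: n2:foll/b4/[-]
after 3 — deliver 2→1: n1:lead/b4/[-]
after 4 — propose(1,'q'): ·
after 5 — propose(1,'z'): ·
after 6 — deliver 1→2: n2:foll/b4/[q]
after 7 — timeout(2): n2:cand/b8/[q]
after 8 — deliver 1→2: ·
after 9 — propose(1,'w'): ·
after 10 — deliver 1→2: ·
after 11 — deliver 2→1: n1:lead/b4/[w]
after 12 — deliver 2→1: n1:foll/b8/[w]
after 13 — deliver 1→0: n0:foll/b4/[-]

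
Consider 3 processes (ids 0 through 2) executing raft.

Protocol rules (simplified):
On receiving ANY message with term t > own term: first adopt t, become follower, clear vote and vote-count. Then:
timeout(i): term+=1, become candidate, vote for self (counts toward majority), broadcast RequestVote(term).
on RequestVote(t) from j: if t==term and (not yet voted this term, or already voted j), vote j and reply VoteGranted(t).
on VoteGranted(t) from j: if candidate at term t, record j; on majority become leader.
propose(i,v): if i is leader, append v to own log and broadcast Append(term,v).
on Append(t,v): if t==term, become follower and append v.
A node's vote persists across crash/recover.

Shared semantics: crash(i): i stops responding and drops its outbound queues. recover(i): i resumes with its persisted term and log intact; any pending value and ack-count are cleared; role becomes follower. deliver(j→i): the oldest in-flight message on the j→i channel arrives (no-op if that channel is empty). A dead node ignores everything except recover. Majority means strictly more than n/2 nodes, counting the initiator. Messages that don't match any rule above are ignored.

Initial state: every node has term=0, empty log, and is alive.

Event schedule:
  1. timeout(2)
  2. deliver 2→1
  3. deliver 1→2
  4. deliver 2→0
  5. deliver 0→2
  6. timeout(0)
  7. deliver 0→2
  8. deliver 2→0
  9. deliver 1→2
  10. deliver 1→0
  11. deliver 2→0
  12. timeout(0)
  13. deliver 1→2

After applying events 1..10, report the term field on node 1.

e1 timeout(2): 2[cand,t=1,-]
e2 deliver 2→1: 1[foll,t=1,-]
e3 deliver 1→2: 2[lead,t=1,-]
e4 deliver 2→0: 0[foll,t=1,-]
e5 deliver 0→2: ·
e6 timeout(0): 0[cand,t=2,-]
e7 deliver 0→2: 2[foll,t=2,-]
e8 deliver 2→0: 0[lead,t=2,-]
e9 deliver 1→2: ·
e10 deliver 1→0: ·

1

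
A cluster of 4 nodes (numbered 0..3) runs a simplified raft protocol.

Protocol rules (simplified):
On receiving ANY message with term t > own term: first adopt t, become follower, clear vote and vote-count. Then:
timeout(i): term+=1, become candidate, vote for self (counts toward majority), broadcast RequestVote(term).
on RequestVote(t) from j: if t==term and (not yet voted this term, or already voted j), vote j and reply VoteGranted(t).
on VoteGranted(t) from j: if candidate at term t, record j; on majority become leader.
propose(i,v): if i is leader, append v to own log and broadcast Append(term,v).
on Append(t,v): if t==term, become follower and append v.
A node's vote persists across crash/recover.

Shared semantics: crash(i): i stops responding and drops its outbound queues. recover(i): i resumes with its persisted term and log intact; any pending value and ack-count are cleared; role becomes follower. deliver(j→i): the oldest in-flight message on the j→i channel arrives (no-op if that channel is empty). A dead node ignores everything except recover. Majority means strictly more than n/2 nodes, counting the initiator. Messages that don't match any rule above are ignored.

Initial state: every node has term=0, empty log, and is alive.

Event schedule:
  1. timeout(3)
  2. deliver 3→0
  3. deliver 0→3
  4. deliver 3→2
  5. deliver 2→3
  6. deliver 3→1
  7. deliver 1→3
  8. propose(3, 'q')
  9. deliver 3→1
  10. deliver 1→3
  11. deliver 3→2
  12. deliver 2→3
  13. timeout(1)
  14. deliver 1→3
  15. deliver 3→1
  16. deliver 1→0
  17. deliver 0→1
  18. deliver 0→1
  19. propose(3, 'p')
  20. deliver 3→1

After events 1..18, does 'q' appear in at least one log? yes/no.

yes

after 1 — timeout(3): n3:cand/t1/[-]
after 2 — deliver 3→0: n0:foll/t1/[-]
after 3 — deliver 0→3: ·
after 4 — deliver 3→2: n2:foll/t1/[-]
after 5 — deliver 2→3: n3:lead/t1/[-]
after 6 — deliver 3→1: n1:foll/t1/[-]
after 7 — deliver 1→3: ·
after 8 — propose(3,'q'): n3:lead/t1/[q]
after 9 — deliver 3→1: n1:foll/t1/[q]
after 10 — deliver 1→3: ·
after 11 — deliver 3→2: n2:foll/t1/[q]
after 12 — deliver 2→3: ·
after 13 — timeout(1): n1:cand/t2/[q]
after 14 — deliver 1→3: n3:foll/t2/[q]
after 15 — deliver 3→1: ·
after 16 — deliver 1→0: n0:foll/t2/[-]
after 17 — deliver 0→1: n1:lead/t2/[q]
after 18 — deliver 0→1: ·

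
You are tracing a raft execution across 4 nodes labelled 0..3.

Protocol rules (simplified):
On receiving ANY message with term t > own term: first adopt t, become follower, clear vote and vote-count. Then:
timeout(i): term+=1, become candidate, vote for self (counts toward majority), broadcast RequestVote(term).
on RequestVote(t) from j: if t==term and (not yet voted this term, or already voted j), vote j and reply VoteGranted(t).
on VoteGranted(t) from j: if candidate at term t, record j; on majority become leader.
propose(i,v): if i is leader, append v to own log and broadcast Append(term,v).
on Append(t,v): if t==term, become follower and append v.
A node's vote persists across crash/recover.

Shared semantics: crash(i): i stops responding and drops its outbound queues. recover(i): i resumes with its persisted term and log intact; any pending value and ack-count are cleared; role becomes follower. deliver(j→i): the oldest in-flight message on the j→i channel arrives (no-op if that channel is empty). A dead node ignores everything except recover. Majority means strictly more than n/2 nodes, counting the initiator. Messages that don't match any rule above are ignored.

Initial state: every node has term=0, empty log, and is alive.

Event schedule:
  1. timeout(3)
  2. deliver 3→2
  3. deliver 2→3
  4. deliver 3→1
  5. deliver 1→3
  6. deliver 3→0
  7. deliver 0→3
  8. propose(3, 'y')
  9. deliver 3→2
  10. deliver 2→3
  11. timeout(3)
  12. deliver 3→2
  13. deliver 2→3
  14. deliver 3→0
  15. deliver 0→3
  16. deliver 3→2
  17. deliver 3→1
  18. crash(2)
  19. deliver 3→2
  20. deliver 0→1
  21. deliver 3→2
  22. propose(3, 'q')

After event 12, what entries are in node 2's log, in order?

y

e1 timeout(3): 3[cand,t=1,-]
e2 deliver 3→2: 2[foll,t=1,-]
e3 deliver 2→3: ·
e4 deliver 3→1: 1[foll,t=1,-]
e5 deliver 1→3: 3[lead,t=1,-]
e6 deliver 3→0: 0[foll,t=1,-]
e7 deliver 0→3: ·
e8 propose(3,'y'): 3[lead,t=1,y]
e9 deliver 3→2: 2[foll,t=1,y]
e10 deliver 2→3: ·
e11 timeout(3): 3[cand,t=2,y]
e12 deliver 3→2: 2[foll,t=2,y]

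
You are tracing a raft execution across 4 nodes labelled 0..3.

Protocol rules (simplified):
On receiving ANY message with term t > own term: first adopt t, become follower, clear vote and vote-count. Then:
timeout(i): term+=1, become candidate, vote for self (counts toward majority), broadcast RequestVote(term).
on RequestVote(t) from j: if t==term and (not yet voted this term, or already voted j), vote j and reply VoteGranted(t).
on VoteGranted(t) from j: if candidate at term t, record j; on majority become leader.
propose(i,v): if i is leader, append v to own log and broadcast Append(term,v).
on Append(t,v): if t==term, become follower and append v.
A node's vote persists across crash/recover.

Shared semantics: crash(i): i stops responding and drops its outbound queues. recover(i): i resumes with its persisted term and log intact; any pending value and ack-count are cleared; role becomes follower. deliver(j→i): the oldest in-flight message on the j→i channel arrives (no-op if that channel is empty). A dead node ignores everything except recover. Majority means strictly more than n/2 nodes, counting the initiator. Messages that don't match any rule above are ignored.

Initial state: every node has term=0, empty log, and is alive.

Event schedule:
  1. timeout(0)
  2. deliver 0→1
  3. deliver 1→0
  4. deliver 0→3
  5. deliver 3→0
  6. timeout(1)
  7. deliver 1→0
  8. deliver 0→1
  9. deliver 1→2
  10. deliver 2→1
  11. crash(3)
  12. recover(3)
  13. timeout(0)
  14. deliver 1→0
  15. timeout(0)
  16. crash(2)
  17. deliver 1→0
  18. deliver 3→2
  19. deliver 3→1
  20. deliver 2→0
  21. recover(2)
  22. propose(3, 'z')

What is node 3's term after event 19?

1. timeout(0):  <0:cand t1 ->
2. deliver 0→1:  <1:foll t1 ->
3. deliver 1→0:  nop
4. deliver 0→3:  <3:foll t1 ->
5. deliver 3→0:  <0:lead t1 ->
6. timeout(1):  <1:cand t2 ->
7. deliver 1→0:  <0:foll t2 ->
8. deliver 0→1:  nop
9. deliver 1→2:  <2:foll t2 ->
10. deliver 2→1:  <1:lead t2 ->
11. crash(3):  <3:✗foll t1 ->
12. recover(3):  <3:foll t1 ->
13. timeout(0):  <0:cand t3 ->
14. deliver 1→0:  nop
15. timeout(0):  <0:cand t4 ->
16. crash(2):  <2:✗foll t2 ->
17. deliver 1→0:  nop
18. deliver 3→2:  nop
19. deliver 3→1:  nop

1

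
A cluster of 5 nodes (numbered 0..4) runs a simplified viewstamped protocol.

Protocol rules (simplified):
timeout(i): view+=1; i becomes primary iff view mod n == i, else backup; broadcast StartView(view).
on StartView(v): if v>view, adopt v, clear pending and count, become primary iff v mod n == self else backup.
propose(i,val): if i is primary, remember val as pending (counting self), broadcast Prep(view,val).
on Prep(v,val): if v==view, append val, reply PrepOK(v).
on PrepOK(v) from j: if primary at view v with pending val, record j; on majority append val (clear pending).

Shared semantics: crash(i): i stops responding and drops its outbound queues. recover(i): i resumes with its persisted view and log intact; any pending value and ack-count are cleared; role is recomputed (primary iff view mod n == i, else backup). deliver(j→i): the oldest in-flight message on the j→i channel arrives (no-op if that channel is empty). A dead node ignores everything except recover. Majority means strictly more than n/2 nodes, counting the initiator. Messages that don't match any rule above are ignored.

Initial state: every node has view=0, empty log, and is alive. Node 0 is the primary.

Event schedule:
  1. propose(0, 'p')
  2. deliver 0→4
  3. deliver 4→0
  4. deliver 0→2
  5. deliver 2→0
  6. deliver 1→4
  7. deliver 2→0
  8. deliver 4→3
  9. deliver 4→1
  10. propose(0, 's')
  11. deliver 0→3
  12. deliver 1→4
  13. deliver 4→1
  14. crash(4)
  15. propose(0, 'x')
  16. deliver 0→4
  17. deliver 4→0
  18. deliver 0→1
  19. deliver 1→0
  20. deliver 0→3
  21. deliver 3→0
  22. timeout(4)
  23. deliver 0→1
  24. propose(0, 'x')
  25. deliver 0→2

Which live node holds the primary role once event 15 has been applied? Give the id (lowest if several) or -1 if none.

0

after 1 — propose(0,'p'): ·
after 2 — deliver 0→4: n4:back/v0/[p]
after 3 — deliver 4→0: ·
after 4 — deliver 0→2: n2:back/v0/[p]
after 5 — deliver 2→0: n0:prim/v0/[p]
after 6 — deliver 1→4: ·
after 7 — deliver 2→0: ·
after 8 — deliver 4→3: ·
after 9 — deliver 4→1: ·
after 10 — propose(0,'s'): ·
after 11 — deliver 0→3: n3:back/v0/[p]
after 12 — deliver 1→4: ·
after 13 — deliver 4→1: ·
after 14 — crash(4): n4:✗back/v0/[p]
after 15 — propose(0,'x'): ·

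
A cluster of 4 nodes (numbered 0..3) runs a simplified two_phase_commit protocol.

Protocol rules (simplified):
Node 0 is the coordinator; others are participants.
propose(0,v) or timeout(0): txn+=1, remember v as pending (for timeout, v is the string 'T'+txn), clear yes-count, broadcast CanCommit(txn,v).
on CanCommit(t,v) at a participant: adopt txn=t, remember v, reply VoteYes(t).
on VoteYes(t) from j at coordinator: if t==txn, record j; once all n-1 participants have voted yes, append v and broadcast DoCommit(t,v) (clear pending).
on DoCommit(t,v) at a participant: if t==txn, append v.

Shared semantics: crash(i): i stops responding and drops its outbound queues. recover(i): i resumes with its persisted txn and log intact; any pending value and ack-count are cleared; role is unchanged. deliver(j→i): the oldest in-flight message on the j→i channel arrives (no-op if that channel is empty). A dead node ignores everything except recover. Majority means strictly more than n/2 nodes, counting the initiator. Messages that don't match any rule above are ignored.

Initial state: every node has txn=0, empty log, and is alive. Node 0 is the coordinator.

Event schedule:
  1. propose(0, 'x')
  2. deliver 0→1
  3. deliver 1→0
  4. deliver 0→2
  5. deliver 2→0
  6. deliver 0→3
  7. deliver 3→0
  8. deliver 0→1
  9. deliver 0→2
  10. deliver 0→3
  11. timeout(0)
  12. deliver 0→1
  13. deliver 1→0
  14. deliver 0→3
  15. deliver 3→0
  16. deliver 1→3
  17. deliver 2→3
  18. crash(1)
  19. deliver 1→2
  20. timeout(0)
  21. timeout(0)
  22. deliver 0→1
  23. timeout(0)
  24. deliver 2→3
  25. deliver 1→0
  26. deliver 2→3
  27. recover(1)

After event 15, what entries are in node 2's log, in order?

after 1 — propose(0,'x'): n0:coor/t1/[-]
after 2 — deliver 0→1: n1:part/t1/[-]
after 3 — deliver 1→0: ·
after 4 — deliver 0→2: n2:part/t1/[-]
after 5 — deliver 2→0: ·
after 6 — deliver 0→3: n3:part/t1/[-]
after 7 — deliver 3→0: n0:coor/t1/[x]
after 8 — deliver 0→1: n1:part/t1/[x]
after 9 — deliver 0→2: n2:part/t1/[x]
after 10 — deliver 0→3: n3:part/t1/[x]
after 11 — timeout(0): n0:coor/t2/[x]
after 12 — deliver 0→1: n1:part/t2/[x]
after 13 — deliver 1→0: ·
after 14 — deliver 0→3: n3:part/t2/[x]
after 15 — deliver 3→0: ·

x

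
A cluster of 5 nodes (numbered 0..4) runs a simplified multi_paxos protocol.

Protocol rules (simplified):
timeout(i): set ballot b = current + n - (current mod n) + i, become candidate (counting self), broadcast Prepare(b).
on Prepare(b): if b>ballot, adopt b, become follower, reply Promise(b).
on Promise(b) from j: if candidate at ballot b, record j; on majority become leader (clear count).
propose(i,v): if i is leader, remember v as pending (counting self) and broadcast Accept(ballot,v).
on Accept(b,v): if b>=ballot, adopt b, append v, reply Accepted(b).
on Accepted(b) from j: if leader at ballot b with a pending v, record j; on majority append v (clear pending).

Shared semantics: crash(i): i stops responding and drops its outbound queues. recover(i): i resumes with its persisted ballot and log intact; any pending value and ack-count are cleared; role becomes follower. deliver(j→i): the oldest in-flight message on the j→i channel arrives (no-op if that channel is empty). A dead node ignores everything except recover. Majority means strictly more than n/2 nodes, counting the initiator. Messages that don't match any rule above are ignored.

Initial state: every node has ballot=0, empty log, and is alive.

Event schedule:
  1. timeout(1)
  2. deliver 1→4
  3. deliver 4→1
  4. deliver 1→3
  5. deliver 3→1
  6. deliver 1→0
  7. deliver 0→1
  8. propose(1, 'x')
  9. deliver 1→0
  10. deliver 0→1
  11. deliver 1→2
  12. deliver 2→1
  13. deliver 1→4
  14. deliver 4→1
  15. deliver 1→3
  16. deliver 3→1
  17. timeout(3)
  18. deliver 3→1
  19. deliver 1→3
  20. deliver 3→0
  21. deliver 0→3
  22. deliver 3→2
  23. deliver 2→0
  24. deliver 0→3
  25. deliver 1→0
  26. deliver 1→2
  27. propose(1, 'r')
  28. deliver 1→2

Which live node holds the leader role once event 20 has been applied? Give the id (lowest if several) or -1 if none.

-1

1. timeout(1):  <1:cand b6 ->
2. deliver 1→4:  <4:foll b6 ->
3. deliver 4→1:  nop
4. deliver 1→3:  <3:foll b6 ->
5. deliver 3→1:  <1:lead b6 ->
6. deliver 1→0:  <0:foll b6 ->
7. deliver 0→1:  nop
8. propose(1,'x'):  nop
9. deliver 1→0:  <0:foll b6 x>
10. deliver 0→1:  nop
11. deliver 1→2:  <2:foll b6 ->
12. deliver 2→1:  nop
13. deliver 1→4:  <4:foll b6 x>
14. deliver 4→1:  <1:lead b6 x>
15. deliver 1→3:  <3:foll b6 x>
16. deliver 3→1:  nop
17. timeout(3):  <3:cand b13 x>
18. deliver 3→1:  <1:foll b13 x>
19. deliver 1→3:  nop
20. deliver 3→0:  <0:foll b13 x>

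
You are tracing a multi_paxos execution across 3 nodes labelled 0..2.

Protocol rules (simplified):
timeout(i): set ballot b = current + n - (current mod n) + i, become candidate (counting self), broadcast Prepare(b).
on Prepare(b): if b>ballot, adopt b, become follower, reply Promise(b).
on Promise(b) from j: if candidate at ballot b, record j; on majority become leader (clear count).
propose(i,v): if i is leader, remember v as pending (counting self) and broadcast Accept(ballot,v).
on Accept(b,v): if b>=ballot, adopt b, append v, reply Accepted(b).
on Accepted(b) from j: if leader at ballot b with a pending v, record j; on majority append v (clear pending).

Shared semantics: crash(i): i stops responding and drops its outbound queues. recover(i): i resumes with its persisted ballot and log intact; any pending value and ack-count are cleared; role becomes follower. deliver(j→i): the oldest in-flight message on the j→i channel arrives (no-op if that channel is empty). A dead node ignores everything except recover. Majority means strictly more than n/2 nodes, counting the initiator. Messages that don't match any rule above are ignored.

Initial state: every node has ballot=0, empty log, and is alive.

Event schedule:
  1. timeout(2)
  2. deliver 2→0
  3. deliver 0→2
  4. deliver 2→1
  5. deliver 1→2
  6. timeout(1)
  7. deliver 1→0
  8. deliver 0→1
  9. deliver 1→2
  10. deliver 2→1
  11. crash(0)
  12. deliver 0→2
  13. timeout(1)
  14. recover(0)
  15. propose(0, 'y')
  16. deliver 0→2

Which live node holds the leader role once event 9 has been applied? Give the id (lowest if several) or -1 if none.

1

step 1 timeout(2): 2={cand,b=5,log=-}
step 2 deliver 2→0: 0={foll,b=5,log=-}
step 3 deliver 0→2: 2={lead,b=5,log=-}
step 4 deliver 2→1: 1={foll,b=5,log=-}
step 5 deliver 1→2: —
step 6 timeout(1): 1={cand,b=7,log=-}
step 7 deliver 1→0: 0={foll,b=7,log=-}
step 8 deliver 0→1: 1={lead,b=7,log=-}
step 9 deliver 1→2: 2={foll,b=7,log=-}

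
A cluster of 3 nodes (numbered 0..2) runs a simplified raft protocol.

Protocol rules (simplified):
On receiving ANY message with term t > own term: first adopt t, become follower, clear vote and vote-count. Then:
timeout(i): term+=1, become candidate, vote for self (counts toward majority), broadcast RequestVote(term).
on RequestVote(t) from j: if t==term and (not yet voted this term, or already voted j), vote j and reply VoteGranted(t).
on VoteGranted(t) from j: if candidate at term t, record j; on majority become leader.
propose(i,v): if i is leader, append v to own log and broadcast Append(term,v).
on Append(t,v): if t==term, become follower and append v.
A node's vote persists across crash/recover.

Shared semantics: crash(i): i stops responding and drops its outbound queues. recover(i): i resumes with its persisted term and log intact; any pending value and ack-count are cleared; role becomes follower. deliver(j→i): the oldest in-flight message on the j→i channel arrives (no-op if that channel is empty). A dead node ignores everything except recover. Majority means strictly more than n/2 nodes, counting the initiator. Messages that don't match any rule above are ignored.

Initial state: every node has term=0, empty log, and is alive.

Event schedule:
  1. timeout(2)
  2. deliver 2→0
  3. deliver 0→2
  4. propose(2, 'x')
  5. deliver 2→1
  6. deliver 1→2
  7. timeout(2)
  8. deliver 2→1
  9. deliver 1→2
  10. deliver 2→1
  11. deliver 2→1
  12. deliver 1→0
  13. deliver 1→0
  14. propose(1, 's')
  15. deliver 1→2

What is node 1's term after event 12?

2

after 1 — timeout(2): n2:cand/t1/[-]
after 2 — deliver 2→0: n0:foll/t1/[-]
after 3 — deliver 0→2: n2:lead/t1/[-]
after 4 — propose(2,'x'): n2:lead/t1/[x]
after 5 — deliver 2→1: n1:foll/t1/[-]
after 6 — deliver 1→2: ·
after 7 — timeout(2): n2:cand/t2/[x]
after 8 — deliver 2→1: n1:foll/t1/[x]
after 9 — deliver 1→2: ·
after 10 — deliver 2→1: n1:foll/t2/[x]
after 11 — deliver 2→1: ·
after 12 — deliver 1→0: ·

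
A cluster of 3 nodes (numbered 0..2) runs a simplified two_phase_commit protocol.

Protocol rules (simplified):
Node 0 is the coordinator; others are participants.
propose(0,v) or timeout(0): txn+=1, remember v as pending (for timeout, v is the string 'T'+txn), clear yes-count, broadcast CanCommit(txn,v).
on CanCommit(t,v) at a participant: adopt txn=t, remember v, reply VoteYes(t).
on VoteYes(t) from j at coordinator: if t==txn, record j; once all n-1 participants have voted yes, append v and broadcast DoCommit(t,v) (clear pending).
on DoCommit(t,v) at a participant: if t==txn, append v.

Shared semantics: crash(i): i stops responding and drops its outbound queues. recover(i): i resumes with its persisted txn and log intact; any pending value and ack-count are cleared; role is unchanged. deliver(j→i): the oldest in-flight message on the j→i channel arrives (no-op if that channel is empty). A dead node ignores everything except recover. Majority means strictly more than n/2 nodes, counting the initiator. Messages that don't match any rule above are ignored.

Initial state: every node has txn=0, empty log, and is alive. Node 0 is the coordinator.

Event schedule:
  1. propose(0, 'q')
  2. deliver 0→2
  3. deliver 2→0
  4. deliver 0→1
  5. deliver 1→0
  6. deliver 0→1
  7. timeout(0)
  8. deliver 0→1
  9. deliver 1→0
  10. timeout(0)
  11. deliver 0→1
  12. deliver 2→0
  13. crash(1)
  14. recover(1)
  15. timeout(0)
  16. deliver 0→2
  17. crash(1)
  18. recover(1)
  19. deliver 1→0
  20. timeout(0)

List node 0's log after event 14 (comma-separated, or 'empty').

q

e1 propose(0,'q'): 0[coor,t=1,-]
e2 deliver 0→2: 2[part,t=1,-]
e3 deliver 2→0: ·
e4 deliver 0→1: 1[part,t=1,-]
e5 deliver 1→0: 0[coor,t=1,q]
e6 deliver 0→1: 1[part,t=1,q]
e7 timeout(0): 0[coor,t=2,q]
e8 deliver 0→1: 1[part,t=2,q]
e9 deliver 1→0: ·
e10 timeout(0): 0[coor,t=3,q]
e11 deliver 0→1: 1[part,t=3,q]
e12 deliver 2→0: ·
e13 crash(1): 1[✗part,t=3,q]
e14 recover(1): 1[part,t=3,q]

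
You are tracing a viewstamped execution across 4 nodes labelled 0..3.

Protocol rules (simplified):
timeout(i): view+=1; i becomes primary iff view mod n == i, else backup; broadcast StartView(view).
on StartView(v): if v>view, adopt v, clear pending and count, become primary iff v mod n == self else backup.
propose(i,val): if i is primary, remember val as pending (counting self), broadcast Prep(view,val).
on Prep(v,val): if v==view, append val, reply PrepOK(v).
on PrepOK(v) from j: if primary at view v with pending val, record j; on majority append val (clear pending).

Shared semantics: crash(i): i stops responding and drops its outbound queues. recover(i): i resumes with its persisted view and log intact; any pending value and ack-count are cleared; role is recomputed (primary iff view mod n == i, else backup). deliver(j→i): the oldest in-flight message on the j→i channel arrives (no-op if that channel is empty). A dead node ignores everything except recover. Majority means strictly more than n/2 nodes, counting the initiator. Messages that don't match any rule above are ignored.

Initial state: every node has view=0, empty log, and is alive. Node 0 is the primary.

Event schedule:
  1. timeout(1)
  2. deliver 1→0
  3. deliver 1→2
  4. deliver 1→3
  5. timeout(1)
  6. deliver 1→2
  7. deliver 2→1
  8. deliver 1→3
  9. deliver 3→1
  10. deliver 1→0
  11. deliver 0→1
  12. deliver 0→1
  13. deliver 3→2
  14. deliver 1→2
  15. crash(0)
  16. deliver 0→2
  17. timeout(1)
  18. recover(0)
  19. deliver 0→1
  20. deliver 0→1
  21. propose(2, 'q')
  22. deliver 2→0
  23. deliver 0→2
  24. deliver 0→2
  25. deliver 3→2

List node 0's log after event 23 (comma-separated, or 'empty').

q

step 1 timeout(1): 1={prim,v=1,log=-}
step 2 deliver 1→0: 0={back,v=1,log=-}
step 3 deliver 1→2: 2={back,v=1,log=-}
step 4 deliver 1→3: 3={back,v=1,log=-}
step 5 timeout(1): 1={back,v=2,log=-}
step 6 deliver 1→2: 2={prim,v=2,log=-}
step 7 deliver 2→1: —
step 8 deliver 1→3: 3={back,v=2,log=-}
step 9 deliver 3→1: —
step 10 deliver 1→0: 0={back,v=2,log=-}
step 11 deliver 0→1: —
step 12 deliver 0→1: —
step 13 deliver 3→2: —
step 14 deliver 1→2: —
step 15 crash(0): 0={✗back,v=2,log=-}
step 16 deliver 0→2: —
step 17 timeout(1): 1={back,v=3,log=-}
step 18 recover(0): 0={back,v=2,log=-}
step 19 deliver 0→1: —
step 20 deliver 0→1: —
step 21 propose(2,'q'): —
step 22 deliver 2→0: 0={back,v=2,log=q}
step 23 deliver 0→2: —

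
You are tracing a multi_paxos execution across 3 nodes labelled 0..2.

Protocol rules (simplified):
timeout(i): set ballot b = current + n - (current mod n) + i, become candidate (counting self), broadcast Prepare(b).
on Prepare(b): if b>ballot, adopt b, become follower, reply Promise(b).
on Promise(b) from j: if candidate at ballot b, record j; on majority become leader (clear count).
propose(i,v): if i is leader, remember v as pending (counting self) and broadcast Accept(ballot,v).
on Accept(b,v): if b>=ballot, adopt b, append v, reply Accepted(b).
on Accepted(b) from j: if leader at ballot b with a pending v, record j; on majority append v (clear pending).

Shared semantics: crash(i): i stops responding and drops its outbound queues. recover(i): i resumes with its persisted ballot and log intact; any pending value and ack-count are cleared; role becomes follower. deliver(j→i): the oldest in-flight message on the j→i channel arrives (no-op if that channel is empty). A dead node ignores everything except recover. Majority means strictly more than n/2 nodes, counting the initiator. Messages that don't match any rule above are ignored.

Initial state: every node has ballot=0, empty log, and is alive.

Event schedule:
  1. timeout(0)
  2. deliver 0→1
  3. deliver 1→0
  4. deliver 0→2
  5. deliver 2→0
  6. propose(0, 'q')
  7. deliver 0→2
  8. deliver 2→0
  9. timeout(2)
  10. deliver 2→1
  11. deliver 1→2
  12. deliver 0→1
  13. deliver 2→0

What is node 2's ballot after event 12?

8

[1] timeout(0) → N0(cand b3 [-])
[2] deliver 0→1 → N1(foll b3 [-])
[3] deliver 1→0 → N0(lead b3 [-])
[4] deliver 0→2 → N2(foll b3 [-])
[5] deliver 2→0 → ∅
[6] propose(0,'q') → ∅
[7] deliver 0→2 → N2(foll b3 [q])
[8] deliver 2→0 → N0(lead b3 [q])
[9] timeout(2) → N2(cand b8 [q])
[10] deliver 2→1 → N1(foll b8 [-])
[11] deliver 1→2 → N2(lead b8 [q])
[12] deliver 0→1 → ∅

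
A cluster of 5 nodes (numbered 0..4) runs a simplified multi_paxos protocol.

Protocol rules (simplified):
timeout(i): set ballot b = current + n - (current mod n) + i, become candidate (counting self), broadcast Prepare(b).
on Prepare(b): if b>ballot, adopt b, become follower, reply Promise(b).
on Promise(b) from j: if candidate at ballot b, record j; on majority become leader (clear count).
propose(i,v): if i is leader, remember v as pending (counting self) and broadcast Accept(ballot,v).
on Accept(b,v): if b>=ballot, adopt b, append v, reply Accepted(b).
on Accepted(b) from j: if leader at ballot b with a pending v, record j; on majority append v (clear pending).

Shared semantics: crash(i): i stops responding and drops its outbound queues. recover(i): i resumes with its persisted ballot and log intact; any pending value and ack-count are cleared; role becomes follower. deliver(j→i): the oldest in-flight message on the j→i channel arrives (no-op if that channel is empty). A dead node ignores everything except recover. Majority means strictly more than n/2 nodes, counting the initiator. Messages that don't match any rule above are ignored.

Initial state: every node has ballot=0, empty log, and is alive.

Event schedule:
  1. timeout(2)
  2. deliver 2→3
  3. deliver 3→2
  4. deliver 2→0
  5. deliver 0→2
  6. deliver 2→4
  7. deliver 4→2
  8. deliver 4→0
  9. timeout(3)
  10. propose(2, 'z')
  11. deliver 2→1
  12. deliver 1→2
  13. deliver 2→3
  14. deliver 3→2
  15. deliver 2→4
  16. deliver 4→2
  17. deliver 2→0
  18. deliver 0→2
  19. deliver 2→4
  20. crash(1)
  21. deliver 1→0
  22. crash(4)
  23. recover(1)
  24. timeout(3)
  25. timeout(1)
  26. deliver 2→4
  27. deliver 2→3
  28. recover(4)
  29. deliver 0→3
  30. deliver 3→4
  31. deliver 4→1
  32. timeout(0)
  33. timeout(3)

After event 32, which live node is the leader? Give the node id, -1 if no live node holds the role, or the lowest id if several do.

after 1 — timeout(2): n2:cand/b7/[-]
after 2 — deliver 2→3: n3:foll/b7/[-]
after 3 — deliver 3→2: ·
after 4 — deliver 2→0: n0:foll/b7/[-]
after 5 — deliver 0→2: n2:lead/b7/[-]
after 6 — deliver 2→4: n4:foll/b7/[-]
after 7 — deliver 4→2: ·
after 8 — deliver 4→0: ·
after 9 — timeout(3): n3:cand/b13/[-]
after 10 — propose(2,'z'): ·
after 11 — deliver 2→1: n1:foll/b7/[-]
after 12 — deliver 1→2: ·
after 13 — deliver 2→3: ·
after 14 — deliver 3→2: n2:foll/b13/[-]
after 15 — deliver 2→4: n4:foll/b7/[z]
after 16 — deliver 4→2: ·
after 17 — deliver 2→0: n0:foll/b7/[z]
after 18 — deliver 0→2: ·
after 19 — deliver 2→4: ·
after 20 — crash(1): n1:✗foll/b7/[-]
after 21 — deliver 1→0: ·
after 22 — crash(4): n4:✗foll/b7/[z]
after 23 — recover(1): n1:foll/b7/[-]
after 24 — timeout(3): n3:cand/b18/[-]
after 25 — timeout(1): n1:cand/b11/[-]
after 26 — deliver 2→4: ·
after 27 — deliver 2→3: ·
after 28 — recover(4): n4:foll/b7/[z]
after 29 — deliver 0→3: ·
after 30 — deliver 3→4: n4:foll/b13/[z]
after 31 — deliver 4→1: ·
after 32 — timeout(0): n0:cand/b10/[z]

-1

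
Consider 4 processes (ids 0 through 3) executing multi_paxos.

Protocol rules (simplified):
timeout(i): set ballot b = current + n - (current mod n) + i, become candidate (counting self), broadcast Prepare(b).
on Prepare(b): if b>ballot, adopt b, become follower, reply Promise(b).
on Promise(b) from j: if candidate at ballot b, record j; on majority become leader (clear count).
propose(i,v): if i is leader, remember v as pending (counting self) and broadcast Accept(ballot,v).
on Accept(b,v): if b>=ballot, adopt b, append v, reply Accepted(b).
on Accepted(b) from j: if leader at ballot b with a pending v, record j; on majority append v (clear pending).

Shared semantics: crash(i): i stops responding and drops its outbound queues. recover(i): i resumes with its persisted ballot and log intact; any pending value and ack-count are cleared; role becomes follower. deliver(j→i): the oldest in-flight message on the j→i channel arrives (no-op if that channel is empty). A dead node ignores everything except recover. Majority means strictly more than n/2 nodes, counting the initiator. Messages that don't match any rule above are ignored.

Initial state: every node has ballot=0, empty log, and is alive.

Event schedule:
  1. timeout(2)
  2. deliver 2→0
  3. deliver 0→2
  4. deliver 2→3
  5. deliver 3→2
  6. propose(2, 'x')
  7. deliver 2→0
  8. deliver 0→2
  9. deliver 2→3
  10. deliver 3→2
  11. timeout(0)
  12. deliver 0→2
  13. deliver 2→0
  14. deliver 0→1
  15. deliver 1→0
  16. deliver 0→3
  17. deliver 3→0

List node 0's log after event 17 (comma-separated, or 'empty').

after 1 — timeout(2): n2:cand/b6/[-]
after 2 — deliver 2→0: n0:foll/b6/[-]
after 3 — deliver 0→2: ·
after 4 — deliver 2→3: n3:foll/b6/[-]
after 5 — deliver 3→2: n2:lead/b6/[-]
after 6 — propose(2,'x'): ·
after 7 — deliver 2→0: n0:foll/b6/[x]
after 8 — deliver 0→2: ·
after 9 — deliver 2→3: n3:foll/b6/[x]
after 10 — deliver 3→2: n2:lead/b6/[x]
after 11 — timeout(0): n0:cand/b8/[x]
after 12 — deliver 0→2: n2:foll/b8/[x]
after 13 — deliver 2→0: ·
after 14 — deliver 0→1: n1:foll/b8/[-]
after 15 — deliver 1→0: n0:lead/b8/[x]
after 16 — deliver 0→3: n3:foll/b8/[x]
after 17 — deliver 3→0: ·

x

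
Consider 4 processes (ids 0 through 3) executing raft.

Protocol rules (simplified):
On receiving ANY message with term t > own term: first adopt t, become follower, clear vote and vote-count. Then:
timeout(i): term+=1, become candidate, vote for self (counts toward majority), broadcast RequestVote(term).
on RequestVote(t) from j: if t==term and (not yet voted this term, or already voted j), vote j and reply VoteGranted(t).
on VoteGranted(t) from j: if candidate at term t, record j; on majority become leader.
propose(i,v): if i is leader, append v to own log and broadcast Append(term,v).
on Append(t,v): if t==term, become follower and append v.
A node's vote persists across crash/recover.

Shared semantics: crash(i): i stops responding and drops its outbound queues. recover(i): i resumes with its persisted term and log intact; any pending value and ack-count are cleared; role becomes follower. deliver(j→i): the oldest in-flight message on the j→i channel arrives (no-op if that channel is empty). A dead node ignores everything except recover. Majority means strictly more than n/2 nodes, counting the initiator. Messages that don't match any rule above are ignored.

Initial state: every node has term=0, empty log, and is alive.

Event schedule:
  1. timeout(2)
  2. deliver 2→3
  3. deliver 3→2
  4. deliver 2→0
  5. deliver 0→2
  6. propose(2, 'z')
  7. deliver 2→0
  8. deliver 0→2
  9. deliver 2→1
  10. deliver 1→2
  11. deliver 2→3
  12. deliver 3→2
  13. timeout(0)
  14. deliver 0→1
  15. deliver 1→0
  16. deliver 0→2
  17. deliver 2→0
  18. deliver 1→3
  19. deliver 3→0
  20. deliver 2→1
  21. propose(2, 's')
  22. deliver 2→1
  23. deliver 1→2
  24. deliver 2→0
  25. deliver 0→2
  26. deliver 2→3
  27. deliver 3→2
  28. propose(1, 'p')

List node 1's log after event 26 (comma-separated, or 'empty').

empty

1. timeout(2):  <2:cand t1 ->
2. deliver 2→3:  <3:foll t1 ->
3. deliver 3→2:  nop
4. deliver 2→0:  <0:foll t1 ->
5. deliver 0→2:  <2:lead t1 ->
6. propose(2,'z'):  <2:lead t1 z>
7. deliver 2→0:  <0:foll t1 z>
8. deliver 0→2:  nop
9. deliver 2→1:  <1:foll t1 ->
10. deliver 1→2:  nop
11. deliver 2→3:  <3:foll t1 z>
12. deliver 3→2:  nop
13. timeout(0):  <0:cand t2 z>
14. deliver 0→1:  <1:foll t2 ->
15. deliver 1→0:  nop
16. deliver 0→2:  <2:foll t2 z>
17. deliver 2→0:  <0:lead t2 z>
18. deliver 1→3:  nop
19. deliver 3→0:  nop
20. deliver 2→1:  nop
21. propose(2,'s'):  nop
22. deliver 2→1:  nop
23. deliver 1→2:  nop
24. deliver 2→0:  nop
25. deliver 0→2:  nop
26. deliver 2→3:  nop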